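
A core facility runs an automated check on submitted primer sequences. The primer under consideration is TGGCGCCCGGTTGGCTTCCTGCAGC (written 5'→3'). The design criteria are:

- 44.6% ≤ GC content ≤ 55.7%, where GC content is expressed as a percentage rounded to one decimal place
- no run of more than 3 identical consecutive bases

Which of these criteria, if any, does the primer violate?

Fails: GC content.

Base counts: A=1, T=6, G=9, C=9 (length 25).
GC content: GC 18/25 = 72.0%, outside 44.6–55.7% ✗
homopolymer run: longest run = 3 ✓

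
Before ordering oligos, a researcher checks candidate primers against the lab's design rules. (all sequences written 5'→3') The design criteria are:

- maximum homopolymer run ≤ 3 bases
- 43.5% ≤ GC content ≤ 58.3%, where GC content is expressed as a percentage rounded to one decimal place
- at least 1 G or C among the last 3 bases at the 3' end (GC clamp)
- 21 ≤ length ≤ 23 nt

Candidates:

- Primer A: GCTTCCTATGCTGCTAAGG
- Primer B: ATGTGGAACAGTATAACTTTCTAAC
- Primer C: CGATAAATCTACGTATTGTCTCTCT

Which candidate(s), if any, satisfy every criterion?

Primer A (19 nt, A=3 T=6 G=5 C=5): longest run = 2 ✓; GC 10/19 = 52.6% ✓; 3' end AGG has 2 G/C ✓; length 19, outside 21–23 ✗ — fails.
Primer B (25 nt, A=9 T=8 G=4 C=4): longest run = 3 ✓; GC 8/25 = 32.0%, outside 43.5–58.3% ✗; 3' end AAC has 1 G/C ✓; length 25, outside 21–23 ✗ — fails.
Primer C (25 nt, A=6 T=10 G=3 C=6): longest run = 3 ✓; GC 9/25 = 36.0%, outside 43.5–58.3% ✗; 3' end TCT has 1 G/C ✓; length 25, outside 21–23 ✗ — fails.

None of the candidates satisfy all criteria.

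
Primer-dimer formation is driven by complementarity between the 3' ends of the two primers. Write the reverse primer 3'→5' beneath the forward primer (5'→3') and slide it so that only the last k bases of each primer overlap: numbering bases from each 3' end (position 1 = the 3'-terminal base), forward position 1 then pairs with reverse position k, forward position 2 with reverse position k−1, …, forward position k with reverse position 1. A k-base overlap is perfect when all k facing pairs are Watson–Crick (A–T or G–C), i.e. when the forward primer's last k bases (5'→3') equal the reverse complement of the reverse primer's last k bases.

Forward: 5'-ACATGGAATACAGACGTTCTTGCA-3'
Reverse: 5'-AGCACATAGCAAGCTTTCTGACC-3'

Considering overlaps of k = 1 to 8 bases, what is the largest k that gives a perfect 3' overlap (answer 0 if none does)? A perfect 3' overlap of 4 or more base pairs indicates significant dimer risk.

Last 8 bases (5'→3') — forward …TTCTTGCA, reverse …TTCTGACC.
Reverse complement of the reverse primer's last 8 bases: GGTCAGAA; its first k bases are the reverse complement of the reverse primer's last k bases, so a perfect k-base overlap needs the forward primer's last k bases to equal them.
Comparing (forward last k vs required): k=1: A vs G ✗; k=2: CA vs GG ✗; k=3: GCA vs GGT ✗; k=4: TGCA vs GGTC ✗; k=5: TTGCA vs GGTCA ✗; k=6: CTTGCA vs GGTCAG ✗; k=7: TCTTGCA vs GGTCAGA ✗; k=8: TTCTTGCA vs GGTCAGAA ✗.
No overlap length from 1 to 8 is perfect, so the longest perfect 3' overlap is 0.

Longest perfect overlap: 0 complementary base pairs; below the dimer-risk threshold (threshold 4).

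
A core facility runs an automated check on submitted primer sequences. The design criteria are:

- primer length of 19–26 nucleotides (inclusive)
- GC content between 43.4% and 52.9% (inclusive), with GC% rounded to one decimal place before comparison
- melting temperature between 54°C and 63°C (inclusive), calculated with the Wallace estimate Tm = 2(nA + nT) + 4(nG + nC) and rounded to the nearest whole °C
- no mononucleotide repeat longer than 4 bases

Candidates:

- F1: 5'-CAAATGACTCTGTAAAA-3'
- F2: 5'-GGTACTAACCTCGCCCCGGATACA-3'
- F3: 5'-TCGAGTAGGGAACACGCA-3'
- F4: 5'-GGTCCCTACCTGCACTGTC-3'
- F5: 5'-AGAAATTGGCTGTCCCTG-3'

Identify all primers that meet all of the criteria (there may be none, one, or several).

None of the candidates satisfy all criteria.

F1 (17 nt, A=8 T=4 G=2 C=3): length 17, outside 19–26 ✗; GC 5/17 = 29.4%, outside 43.4–52.9% ✗; Tm = 2·12 + 4·5 = 44°C, outside 54–63°C ✗; longest run = 4 ✓ — fails.
F2 (24 nt, A=6 T=4 G=5 C=9): length 24 ✓; GC 14/24 = 58.3%, outside 43.4–52.9% ✗; Tm = 2·10 + 4·14 = 76°C, outside 54–63°C ✗; longest run = 4 ✓ — fails.
F3 (18 nt, A=6 T=2 G=6 C=4): length 18, outside 19–26 ✗; GC 10/18 = 55.6%, outside 43.4–52.9% ✗; Tm = 2·8 + 4·10 = 56°C ✓; longest run = 3 ✓ — fails.
F4 (19 nt, A=2 T=5 G=4 C=8): length 19 ✓; GC 12/19 = 63.2%, outside 43.4–52.9% ✗; Tm = 2·7 + 4·12 = 62°C ✓; longest run = 3 ✓ — fails.
F5 (18 nt, A=4 T=5 G=5 C=4): length 18, outside 19–26 ✗; GC 9/18 = 50.0% ✓; Tm = 2·9 + 4·9 = 54°C ✓; longest run = 3 ✓ — fails.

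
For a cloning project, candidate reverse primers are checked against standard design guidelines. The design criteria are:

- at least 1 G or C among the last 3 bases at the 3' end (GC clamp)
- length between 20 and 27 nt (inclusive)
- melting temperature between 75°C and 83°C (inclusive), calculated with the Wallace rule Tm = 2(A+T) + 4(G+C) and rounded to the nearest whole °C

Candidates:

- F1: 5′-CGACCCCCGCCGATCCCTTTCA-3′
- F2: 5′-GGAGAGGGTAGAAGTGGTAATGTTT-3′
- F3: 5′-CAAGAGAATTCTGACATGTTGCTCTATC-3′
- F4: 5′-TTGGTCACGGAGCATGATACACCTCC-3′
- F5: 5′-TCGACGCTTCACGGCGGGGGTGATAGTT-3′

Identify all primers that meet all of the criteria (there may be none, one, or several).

F4 only.

F1 (22 nt, A=3 T=4 G=3 C=12): 3' end TCA has 1 G/C ✓; length 22 ✓; Tm = 2·7 + 4·15 = 74°C, outside 75–83°C ✗ — fails.
F2 (25 nt, A=7 T=7 G=11 C=0): 3' end TTT has 0 G/C, need ≥1 ✗; length 25 ✓; Tm = 2·14 + 4·11 = 72°C, outside 75–83°C ✗ — fails.
F3 (28 nt, A=8 T=9 G=5 C=6): 3' end ATC has 1 G/C ✓; length 28, outside 20–27 ✗; Tm = 2·17 + 4·11 = 78°C ✓ — fails.
F4 (26 nt, A=6 T=6 G=6 C=8): 3' end TCC has 2 G/C ✓; length 26 ✓; Tm = 2·12 + 4·14 = 80°C ✓ — passes.
F5 (28 nt, A=4 T=7 G=11 C=6): 3' end GTT has 1 G/C ✓; length 28, outside 20–27 ✗; Tm = 2·11 + 4·17 = 90°C, outside 75–83°C ✗ — fails.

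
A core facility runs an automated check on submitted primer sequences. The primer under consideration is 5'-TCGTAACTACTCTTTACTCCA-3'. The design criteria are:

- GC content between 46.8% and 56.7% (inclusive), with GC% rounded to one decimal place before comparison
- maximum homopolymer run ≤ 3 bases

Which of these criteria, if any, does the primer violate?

Base counts: A=5, T=8, G=1, C=7 (length 21).
GC content: GC 8/21 = 38.1%, outside 46.8–56.7% ✗
homopolymer run: longest run = 3 ✓

Fails: GC content.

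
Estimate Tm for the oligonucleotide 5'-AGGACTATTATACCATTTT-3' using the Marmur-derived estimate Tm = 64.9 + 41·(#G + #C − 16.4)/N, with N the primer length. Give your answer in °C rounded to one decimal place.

40.3°C

Base counts: A=6, T=8, G=2, C=3; G+C = 5, N = 19.
Tm = 64.9 + 41·(5 − 16.4)/19 = 64.9 + -467.40/19 = 40.3°C.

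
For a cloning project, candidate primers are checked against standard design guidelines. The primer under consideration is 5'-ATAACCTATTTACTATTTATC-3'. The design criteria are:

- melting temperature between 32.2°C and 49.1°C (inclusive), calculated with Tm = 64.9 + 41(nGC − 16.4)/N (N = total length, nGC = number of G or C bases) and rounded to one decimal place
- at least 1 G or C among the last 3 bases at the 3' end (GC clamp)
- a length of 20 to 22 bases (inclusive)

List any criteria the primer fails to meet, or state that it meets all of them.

Meets all criteria.

Base counts: A=7, T=10, G=0, C=4 (length 21).
Tm: Tm = 64.9 + 41·(4 − 16.4)/21 = 40.7°C ✓
GC clamp: 3' end ATC has 1 G/C ✓
length: length 21 ✓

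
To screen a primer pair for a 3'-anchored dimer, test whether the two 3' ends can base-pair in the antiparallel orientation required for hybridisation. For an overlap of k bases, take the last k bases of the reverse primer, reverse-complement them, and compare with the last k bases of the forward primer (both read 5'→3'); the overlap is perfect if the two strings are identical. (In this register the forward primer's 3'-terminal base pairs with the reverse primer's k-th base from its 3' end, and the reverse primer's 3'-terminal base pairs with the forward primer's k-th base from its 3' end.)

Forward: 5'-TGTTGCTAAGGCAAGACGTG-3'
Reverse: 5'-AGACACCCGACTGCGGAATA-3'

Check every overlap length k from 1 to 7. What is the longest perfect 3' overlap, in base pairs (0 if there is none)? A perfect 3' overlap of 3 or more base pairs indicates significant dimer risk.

Longest perfect overlap: 0 complementary base pairs; below the dimer-risk threshold (threshold 3).

Last 7 bases (5'→3') — forward …AGACGTG, reverse …CGGAATA.
Reverse complement of the reverse primer's last 7 bases: TATTCCG; its first k bases are the reverse complement of the reverse primer's last k bases, so a perfect k-base overlap needs the forward primer's last k bases to equal them.
Comparing (forward last k vs required): k=1: G vs T ✗; k=2: TG vs TA ✗; k=3: GTG vs TAT ✗; k=4: CGTG vs TATT ✗; k=5: ACGTG vs TATTC ✗; k=6: GACGTG vs TATTCC ✗; k=7: AGACGTG vs TATTCCG ✗.
No overlap length from 1 to 7 is perfect, so the longest perfect 3' overlap is 0.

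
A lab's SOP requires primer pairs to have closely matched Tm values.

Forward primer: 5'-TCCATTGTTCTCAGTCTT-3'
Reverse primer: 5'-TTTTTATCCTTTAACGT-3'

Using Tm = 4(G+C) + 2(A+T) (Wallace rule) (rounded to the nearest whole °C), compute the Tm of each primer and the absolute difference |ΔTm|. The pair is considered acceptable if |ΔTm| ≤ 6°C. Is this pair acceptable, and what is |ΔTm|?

|ΔTm| = 8°C; the pair is not acceptable.

Forward: A=2 T=9 G=2 C=5 → Tm = 2·11 + 4·7 = 50°C.
Reverse: A=3 T=10 G=1 C=3 → Tm = 2·13 + 4·4 = 42°C.
|ΔTm| = |50 − 42| = 8°C, > 6°C.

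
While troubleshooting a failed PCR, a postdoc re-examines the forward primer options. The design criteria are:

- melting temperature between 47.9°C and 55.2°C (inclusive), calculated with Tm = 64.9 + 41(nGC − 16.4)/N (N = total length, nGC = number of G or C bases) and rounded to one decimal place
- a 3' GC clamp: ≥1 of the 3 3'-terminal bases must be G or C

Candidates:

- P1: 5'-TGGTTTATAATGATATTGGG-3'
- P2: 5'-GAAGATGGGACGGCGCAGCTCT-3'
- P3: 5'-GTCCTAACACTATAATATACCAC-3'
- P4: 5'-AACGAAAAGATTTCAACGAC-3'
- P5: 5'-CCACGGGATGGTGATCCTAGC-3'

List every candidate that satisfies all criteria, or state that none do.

P1 (20 nt, A=5 T=9 G=6 C=0): Tm = 64.9 + 41·(6 − 16.4)/20 = 43.6°C, outside 47.9–55.2°C ✗; 3' end GGG has 3 G/C ✓ — fails.
P2 (22 nt, A=5 T=3 G=9 C=5): Tm = 64.9 + 41·(14 − 16.4)/22 = 60.4°C, outside 47.9–55.2°C ✗; 3' end TCT has 1 G/C ✓ — fails.
P3 (23 nt, A=9 T=6 G=1 C=7): Tm = 64.9 + 41·(8 − 16.4)/23 = 49.9°C ✓; 3' end CAC has 2 G/C ✓ — passes.
P4 (20 nt, A=10 T=3 G=3 C=4): Tm = 64.9 + 41·(7 − 16.4)/20 = 45.6°C, outside 47.9–55.2°C ✗; 3' end GAC has 2 G/C ✓ — fails.
P5 (21 nt, A=4 T=4 G=7 C=6): Tm = 64.9 + 41·(13 − 16.4)/21 = 58.3°C, outside 47.9–55.2°C ✗; 3' end AGC has 2 G/C ✓ — fails.

P3 only.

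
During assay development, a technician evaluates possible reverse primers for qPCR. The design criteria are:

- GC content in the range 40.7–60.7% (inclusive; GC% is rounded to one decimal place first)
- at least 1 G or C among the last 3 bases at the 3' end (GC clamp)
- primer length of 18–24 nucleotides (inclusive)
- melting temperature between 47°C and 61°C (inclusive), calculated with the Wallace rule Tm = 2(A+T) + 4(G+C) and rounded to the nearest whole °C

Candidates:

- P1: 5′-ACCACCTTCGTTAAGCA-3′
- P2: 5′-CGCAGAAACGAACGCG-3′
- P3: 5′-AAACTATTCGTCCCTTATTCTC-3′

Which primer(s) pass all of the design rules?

P1 (17 nt, A=5 T=4 G=2 C=6): GC 8/17 = 47.1% ✓; 3' end GCA has 2 G/C ✓; length 17, outside 18–24 ✗; Tm = 2·9 + 4·8 = 50°C ✓ — fails.
P2 (16 nt, A=6 T=0 G=5 C=5): GC 10/16 = 62.5%, outside 40.7–60.7% ✗; 3' end GCG has 3 G/C ✓; length 16, outside 18–24 ✗; Tm = 2·6 + 4·10 = 52°C ✓ — fails.
P3 (22 nt, A=5 T=9 G=1 C=7): GC 8/22 = 36.4%, outside 40.7–60.7% ✗; 3' end CTC has 2 G/C ✓; length 22 ✓; Tm = 2·14 + 4·8 = 60°C ✓ — fails.

None of the candidates satisfy all criteria.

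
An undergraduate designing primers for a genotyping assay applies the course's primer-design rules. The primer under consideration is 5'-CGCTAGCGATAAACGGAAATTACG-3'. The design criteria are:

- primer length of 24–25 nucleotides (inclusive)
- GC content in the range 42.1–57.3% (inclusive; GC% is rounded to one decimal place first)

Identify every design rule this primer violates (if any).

Base counts: A=9, T=4, G=6, C=5 (length 24).
length: length 24 ✓
GC content: GC 11/24 = 45.8% ✓

Meets all criteria.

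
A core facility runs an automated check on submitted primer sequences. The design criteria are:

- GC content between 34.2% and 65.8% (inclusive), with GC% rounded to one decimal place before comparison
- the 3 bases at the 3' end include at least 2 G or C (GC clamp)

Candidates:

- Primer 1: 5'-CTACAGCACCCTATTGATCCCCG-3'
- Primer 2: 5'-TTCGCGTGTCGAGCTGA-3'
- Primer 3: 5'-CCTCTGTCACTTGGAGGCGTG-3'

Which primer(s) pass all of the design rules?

Primer 1 (23 nt, A=5 T=5 G=3 C=10): GC 13/23 = 56.5% ✓; 3' end CCG has 3 G/C ✓ — passes.
Primer 2 (17 nt, A=2 T=5 G=6 C=4): GC 10/17 = 58.8% ✓; 3' end TGA has 1 G/C, need ≥2 ✗ — fails.
Primer 3 (21 nt, A=2 T=6 G=7 C=6): GC 13/21 = 61.9% ✓; 3' end GTG has 2 G/C ✓ — passes.

Primer 1 and Primer 3.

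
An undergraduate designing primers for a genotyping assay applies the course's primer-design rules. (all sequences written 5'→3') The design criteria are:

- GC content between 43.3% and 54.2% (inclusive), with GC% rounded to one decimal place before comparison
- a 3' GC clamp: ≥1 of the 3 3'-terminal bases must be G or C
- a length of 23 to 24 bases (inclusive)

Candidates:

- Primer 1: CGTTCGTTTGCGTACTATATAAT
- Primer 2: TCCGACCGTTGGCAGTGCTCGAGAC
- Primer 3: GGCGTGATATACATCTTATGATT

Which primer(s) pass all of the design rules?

None of the candidates satisfy all criteria.

Primer 1 (23 nt, A=5 T=10 G=4 C=4): GC 8/23 = 34.8%, outside 43.3–54.2% ✗; 3' end AAT has 0 G/C, need ≥1 ✗; length 23 ✓ — fails.
Primer 2 (25 nt, A=4 T=5 G=8 C=8): GC 16/25 = 64.0%, outside 43.3–54.2% ✗; 3' end GAC has 2 G/C ✓; length 25, outside 23–24 ✗ — fails.
Primer 3 (23 nt, A=6 T=9 G=5 C=3): GC 8/23 = 34.8%, outside 43.3–54.2% ✗; 3' end ATT has 0 G/C, need ≥1 ✗; length 23 ✓ — fails.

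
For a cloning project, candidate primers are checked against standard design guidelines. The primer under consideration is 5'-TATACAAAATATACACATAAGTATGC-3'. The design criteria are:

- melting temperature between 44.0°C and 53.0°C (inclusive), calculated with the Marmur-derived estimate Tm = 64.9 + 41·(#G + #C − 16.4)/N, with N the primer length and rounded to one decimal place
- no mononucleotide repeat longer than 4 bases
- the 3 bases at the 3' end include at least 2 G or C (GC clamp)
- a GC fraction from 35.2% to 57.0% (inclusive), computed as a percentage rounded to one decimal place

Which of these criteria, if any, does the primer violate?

Fails: GC content.

Base counts: A=13, T=7, G=2, C=4 (length 26).
Tm: Tm = 64.9 + 41·(6 − 16.4)/26 = 48.5°C ✓
homopolymer run: longest run = 4 ✓
GC clamp: 3' end TGC has 2 G/C ✓
GC content: GC 6/26 = 23.1%, outside 35.2–57.0% ✗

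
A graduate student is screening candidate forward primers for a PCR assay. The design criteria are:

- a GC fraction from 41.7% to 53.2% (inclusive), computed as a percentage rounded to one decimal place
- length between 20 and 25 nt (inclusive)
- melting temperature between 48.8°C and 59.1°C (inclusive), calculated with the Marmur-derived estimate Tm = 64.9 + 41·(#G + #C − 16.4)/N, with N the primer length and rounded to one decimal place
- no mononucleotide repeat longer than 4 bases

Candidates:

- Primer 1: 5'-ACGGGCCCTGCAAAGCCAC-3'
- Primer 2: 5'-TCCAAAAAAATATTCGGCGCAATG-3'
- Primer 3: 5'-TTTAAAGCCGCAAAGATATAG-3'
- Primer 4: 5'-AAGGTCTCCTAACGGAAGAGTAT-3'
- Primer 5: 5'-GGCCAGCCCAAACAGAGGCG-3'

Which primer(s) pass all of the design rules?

Primer 4 only.

Primer 1 (19 nt, A=5 T=1 G=5 C=8): GC 13/19 = 68.4%, outside 41.7–53.2% ✗; length 19, outside 20–25 ✗; Tm = 64.9 + 41·(13 − 16.4)/19 = 57.6°C ✓; longest run = 3 ✓ — fails.
Primer 2 (24 nt, A=10 T=5 G=4 C=5): GC 9/24 = 37.5%, outside 41.7–53.2% ✗; length 24 ✓; Tm = 64.9 + 41·(9 − 16.4)/24 = 52.3°C ✓; longest run = 7, exceeds 4 ✗ — fails.
Primer 3 (21 nt, A=9 T=5 G=4 C=3): GC 7/21 = 33.3%, outside 41.7–53.2% ✗; length 21 ✓; Tm = 64.9 + 41·(7 − 16.4)/21 = 46.5°C, outside 48.8–59.1°C ✗; longest run = 3 ✓ — fails.
Primer 4 (23 nt, A=8 T=5 G=6 C=4): GC 10/23 = 43.5% ✓; length 23 ✓; Tm = 64.9 + 41·(10 − 16.4)/23 = 53.5°C ✓; longest run = 2 ✓ — passes.
Primer 5 (20 nt, A=6 T=0 G=7 C=7): GC 14/20 = 70.0%, outside 41.7–53.2% ✗; length 20 ✓; Tm = 64.9 + 41·(14 − 16.4)/20 = 60.0°C, outside 48.8–59.1°C ✗; longest run = 3 ✓ — fails.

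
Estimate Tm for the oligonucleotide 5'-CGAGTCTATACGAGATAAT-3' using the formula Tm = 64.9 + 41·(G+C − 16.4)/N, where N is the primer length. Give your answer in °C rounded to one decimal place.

Base counts: A=7, T=5, G=4, C=3; G+C = 7, N = 19.
Tm = 64.9 + 41·(7 − 16.4)/19 = 64.9 + -385.40/19 = 44.6°C.

44.6°C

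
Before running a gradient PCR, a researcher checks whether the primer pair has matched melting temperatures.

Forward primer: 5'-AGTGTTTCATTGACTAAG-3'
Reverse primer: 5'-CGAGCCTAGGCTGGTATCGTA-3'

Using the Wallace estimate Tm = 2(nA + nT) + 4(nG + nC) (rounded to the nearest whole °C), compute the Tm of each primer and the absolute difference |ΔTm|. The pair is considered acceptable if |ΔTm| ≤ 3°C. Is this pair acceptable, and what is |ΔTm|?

|ΔTm| = 18°C; the pair is not acceptable.

Forward: A=5 T=7 G=4 C=2 → Tm = 2·12 + 4·6 = 48°C.
Reverse: A=4 T=5 G=7 C=5 → Tm = 2·9 + 4·12 = 66°C.
|ΔTm| = |48 − 66| = 18°C, > 3°C.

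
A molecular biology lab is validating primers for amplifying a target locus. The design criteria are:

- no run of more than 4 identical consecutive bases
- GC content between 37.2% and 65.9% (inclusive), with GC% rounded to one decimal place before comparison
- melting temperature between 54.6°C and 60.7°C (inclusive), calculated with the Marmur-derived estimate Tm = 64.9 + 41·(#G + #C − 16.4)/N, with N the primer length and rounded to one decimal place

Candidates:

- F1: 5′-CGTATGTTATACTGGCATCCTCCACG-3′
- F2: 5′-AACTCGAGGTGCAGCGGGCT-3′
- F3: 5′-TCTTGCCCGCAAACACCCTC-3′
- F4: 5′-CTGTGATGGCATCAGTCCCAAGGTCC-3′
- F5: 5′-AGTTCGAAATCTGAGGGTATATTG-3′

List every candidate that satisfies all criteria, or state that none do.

F1 (26 nt, A=5 T=8 G=5 C=8): longest run = 2 ✓; GC 13/26 = 50.0% ✓; Tm = 64.9 + 41·(13 − 16.4)/26 = 59.5°C ✓ — passes.
F2 (20 nt, A=4 T=3 G=8 C=5): longest run = 3 ✓; GC 13/20 = 65.0% ✓; Tm = 64.9 + 41·(13 − 16.4)/20 = 57.9°C ✓ — passes.
F3 (20 nt, A=4 T=4 G=2 C=10): longest run = 3 ✓; GC 12/20 = 60.0% ✓; Tm = 64.9 + 41·(12 − 16.4)/20 = 55.9°C ✓ — passes.
F4 (26 nt, A=5 T=6 G=7 C=8): longest run = 3 ✓; GC 15/26 = 57.7% ✓; Tm = 64.9 + 41·(15 − 16.4)/26 = 62.7°C, outside 54.6–60.7°C ✗ — fails.
F5 (24 nt, A=7 T=8 G=7 C=2): longest run = 3 ✓; GC 9/24 = 37.5% ✓; Tm = 64.9 + 41·(9 − 16.4)/24 = 52.3°C, outside 54.6–60.7°C ✗ — fails.

F1, F2 and F3.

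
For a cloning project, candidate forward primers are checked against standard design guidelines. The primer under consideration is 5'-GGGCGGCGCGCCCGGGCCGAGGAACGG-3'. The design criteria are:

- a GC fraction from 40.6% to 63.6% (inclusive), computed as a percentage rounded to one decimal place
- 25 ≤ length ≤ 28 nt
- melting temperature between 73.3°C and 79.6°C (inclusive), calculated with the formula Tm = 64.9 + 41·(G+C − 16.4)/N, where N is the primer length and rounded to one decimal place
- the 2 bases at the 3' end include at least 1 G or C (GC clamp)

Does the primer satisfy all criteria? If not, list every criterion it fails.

Fails: GC content.

Base counts: A=3, T=0, G=15, C=9 (length 27).
GC content: GC 24/27 = 88.9%, outside 40.6–63.6% ✗
length: length 27 ✓
Tm: Tm = 64.9 + 41·(24 − 16.4)/27 = 76.4°C ✓
GC clamp: 3' end GG has 2 G/C ✓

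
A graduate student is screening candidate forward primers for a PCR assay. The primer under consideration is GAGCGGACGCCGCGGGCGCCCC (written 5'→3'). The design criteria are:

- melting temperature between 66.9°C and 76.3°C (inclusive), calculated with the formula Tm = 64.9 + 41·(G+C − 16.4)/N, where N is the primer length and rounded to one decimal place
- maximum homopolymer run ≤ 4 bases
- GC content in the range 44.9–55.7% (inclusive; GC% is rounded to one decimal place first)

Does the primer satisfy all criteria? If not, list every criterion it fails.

Base counts: A=2, T=0, G=10, C=10 (length 22).
Tm: Tm = 64.9 + 41·(20 − 16.4)/22 = 71.6°C ✓
homopolymer run: longest run = 4 ✓
GC content: GC 20/22 = 90.9%, outside 44.9–55.7% ✗

Fails: GC content.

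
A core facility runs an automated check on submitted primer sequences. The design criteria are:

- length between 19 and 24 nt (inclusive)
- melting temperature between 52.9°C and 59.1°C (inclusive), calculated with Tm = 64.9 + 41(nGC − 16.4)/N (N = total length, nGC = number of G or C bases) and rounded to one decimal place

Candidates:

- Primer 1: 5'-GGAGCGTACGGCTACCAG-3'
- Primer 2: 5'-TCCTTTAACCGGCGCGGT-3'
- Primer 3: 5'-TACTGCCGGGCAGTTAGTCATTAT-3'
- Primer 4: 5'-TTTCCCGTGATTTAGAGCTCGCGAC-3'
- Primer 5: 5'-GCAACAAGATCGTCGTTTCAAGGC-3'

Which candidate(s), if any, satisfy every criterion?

Primer 1 (18 nt, A=4 T=2 G=7 C=5): length 18, outside 19–24 ✗; Tm = 64.9 + 41·(12 − 16.4)/18 = 54.9°C ✓ — fails.
Primer 2 (18 nt, A=2 T=5 G=5 C=6): length 18, outside 19–24 ✗; Tm = 64.9 + 41·(11 − 16.4)/18 = 52.6°C, outside 52.9–59.1°C ✗ — fails.
Primer 3 (24 nt, A=5 T=8 G=6 C=5): length 24 ✓; Tm = 64.9 + 41·(11 − 16.4)/24 = 55.7°C ✓ — passes.
Primer 4 (25 nt, A=4 T=8 G=6 C=7): length 25, outside 19–24 ✗; Tm = 64.9 + 41·(13 − 16.4)/25 = 59.3°C, outside 52.9–59.1°C ✗ — fails.
Primer 5 (24 nt, A=7 T=5 G=6 C=6): length 24 ✓; Tm = 64.9 + 41·(12 − 16.4)/24 = 57.4°C ✓ — passes.

Primer 3 and Primer 5.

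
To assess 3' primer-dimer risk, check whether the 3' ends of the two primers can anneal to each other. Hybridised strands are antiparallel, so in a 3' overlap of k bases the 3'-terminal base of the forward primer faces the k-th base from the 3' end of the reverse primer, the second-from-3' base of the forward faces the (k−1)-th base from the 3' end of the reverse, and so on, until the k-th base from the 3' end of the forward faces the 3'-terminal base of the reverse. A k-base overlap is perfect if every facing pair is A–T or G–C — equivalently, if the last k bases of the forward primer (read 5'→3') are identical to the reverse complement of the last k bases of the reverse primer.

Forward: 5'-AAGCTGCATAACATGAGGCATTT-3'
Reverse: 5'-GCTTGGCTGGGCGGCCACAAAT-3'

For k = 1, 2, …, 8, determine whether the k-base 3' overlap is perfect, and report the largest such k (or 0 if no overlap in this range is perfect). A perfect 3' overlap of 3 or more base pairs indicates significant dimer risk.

Longest perfect overlap: 4 complementary base pairs; significant dimer risk (threshold 3).

Last 8 bases (5'→3') — forward …AGGCATTT, reverse …CCACAAAT.
Reverse complement of the reverse primer's last 8 bases: ATTTGTGG; its first k bases are the reverse complement of the reverse primer's last k bases, so a perfect k-base overlap needs the forward primer's last k bases to equal them.
Comparing (forward last k vs required): k=1: T vs A ✗; k=2: TT vs AT ✗; k=3: TTT vs ATT ✗; k=4: ATTT vs ATTT ✓; k=5: CATTT vs ATTTG ✗; k=6: GCATTT vs ATTTGT ✗; k=7: GGCATTT vs ATTTGTG ✗; k=8: AGGCATTT vs ATTTGTGG ✗.
Only k = 4 is perfect, so the longest perfect 3' overlap is 4.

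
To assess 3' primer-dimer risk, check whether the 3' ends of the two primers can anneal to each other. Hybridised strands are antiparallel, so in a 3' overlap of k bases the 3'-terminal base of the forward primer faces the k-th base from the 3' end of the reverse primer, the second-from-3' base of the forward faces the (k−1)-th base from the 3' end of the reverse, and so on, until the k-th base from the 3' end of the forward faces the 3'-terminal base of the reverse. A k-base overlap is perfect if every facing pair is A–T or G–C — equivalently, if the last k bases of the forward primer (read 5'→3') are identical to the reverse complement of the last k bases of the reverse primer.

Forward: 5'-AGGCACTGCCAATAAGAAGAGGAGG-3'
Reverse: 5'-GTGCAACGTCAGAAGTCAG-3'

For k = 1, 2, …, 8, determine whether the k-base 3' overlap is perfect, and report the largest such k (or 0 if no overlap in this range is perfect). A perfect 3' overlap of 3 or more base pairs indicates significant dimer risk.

Longest perfect overlap: 0 complementary base pairs; below the dimer-risk threshold (threshold 3).

Last 8 bases (5'→3') — forward …AGAGGAGG, reverse …GAAGTCAG.
Reverse complement of the reverse primer's last 8 bases: CTGACTTC; its first k bases are the reverse complement of the reverse primer's last k bases, so a perfect k-base overlap needs the forward primer's last k bases to equal them.
Comparing (forward last k vs required): k=1: G vs C ✗; k=2: GG vs CT ✗; k=3: AGG vs CTG ✗; k=4: GAGG vs CTGA ✗; k=5: GGAGG vs CTGAC ✗; k=6: AGGAGG vs CTGACT ✗; k=7: GAGGAGG vs CTGACTT ✗; k=8: AGAGGAGG vs CTGACTTC ✗.
No overlap length from 1 to 8 is perfect, so the longest perfect 3' overlap is 0.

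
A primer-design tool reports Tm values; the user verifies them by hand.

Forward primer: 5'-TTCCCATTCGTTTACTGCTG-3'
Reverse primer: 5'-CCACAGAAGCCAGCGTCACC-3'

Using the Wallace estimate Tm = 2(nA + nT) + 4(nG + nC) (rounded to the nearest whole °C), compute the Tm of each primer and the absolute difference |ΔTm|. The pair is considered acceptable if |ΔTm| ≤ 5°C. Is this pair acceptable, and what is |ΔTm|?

Forward: A=2 T=9 G=3 C=6 → Tm = 2·11 + 4·9 = 58°C.
Reverse: A=6 T=1 G=4 C=9 → Tm = 2·7 + 4·13 = 66°C.
|ΔTm| = |58 − 66| = 8°C, > 5°C.

|ΔTm| = 8°C; the pair is not acceptable.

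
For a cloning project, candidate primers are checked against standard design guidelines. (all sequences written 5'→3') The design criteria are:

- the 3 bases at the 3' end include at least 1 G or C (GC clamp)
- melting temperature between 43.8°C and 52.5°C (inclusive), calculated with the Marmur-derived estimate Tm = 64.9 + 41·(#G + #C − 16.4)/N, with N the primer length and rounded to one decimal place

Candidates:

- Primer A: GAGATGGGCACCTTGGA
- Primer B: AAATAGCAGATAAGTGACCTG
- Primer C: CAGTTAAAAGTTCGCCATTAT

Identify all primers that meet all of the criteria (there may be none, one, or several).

Primer A (17 nt, A=4 T=3 G=7 C=3): 3' end GGA has 2 G/C ✓; Tm = 64.9 + 41·(10 − 16.4)/17 = 49.5°C ✓ — passes.
Primer B (21 nt, A=9 T=4 G=5 C=3): 3' end CTG has 2 G/C ✓; Tm = 64.9 + 41·(8 − 16.4)/21 = 48.5°C ✓ — passes.
Primer C (21 nt, A=7 T=7 G=3 C=4): 3' end TAT has 0 G/C, need ≥1 ✗; Tm = 64.9 + 41·(7 − 16.4)/21 = 46.5°C ✓ — fails.

Primer A and Primer B.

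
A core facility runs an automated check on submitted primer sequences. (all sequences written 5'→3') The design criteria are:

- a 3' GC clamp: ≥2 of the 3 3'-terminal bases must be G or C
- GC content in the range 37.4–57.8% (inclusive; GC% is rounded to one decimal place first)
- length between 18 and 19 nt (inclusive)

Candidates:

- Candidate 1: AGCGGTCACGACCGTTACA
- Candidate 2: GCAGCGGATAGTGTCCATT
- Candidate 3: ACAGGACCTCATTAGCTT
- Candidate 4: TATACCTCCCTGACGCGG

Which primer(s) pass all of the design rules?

Candidate 1 (19 nt, A=5 T=3 G=5 C=6): 3' end ACA has 1 G/C, need ≥2 ✗; GC 11/19 = 57.9%, outside 37.4–57.8% ✗; length 19 ✓ — fails.
Candidate 2 (19 nt, A=4 T=5 G=6 C=4): 3' end ATT has 0 G/C, need ≥2 ✗; GC 10/19 = 52.6% ✓; length 19 ✓ — fails.
Candidate 3 (18 nt, A=5 T=5 G=3 C=5): 3' end CTT has 1 G/C, need ≥2 ✗; GC 8/18 = 44.4% ✓; length 18 ✓ — fails.
Candidate 4 (18 nt, A=3 T=4 G=4 C=7): 3' end CGG has 3 G/C ✓; GC 11/18 = 61.1%, outside 37.4–57.8% ✗; length 18 ✓ — fails.

None of the candidates satisfy all criteria.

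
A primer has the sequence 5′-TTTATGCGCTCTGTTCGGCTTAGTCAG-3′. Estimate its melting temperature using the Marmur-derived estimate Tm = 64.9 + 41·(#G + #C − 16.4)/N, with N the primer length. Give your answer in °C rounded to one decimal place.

59.7°C

Base counts: A=3, T=11, G=7, C=6; G+C = 13, N = 27.
Tm = 64.9 + 41·(13 − 16.4)/27 = 64.9 + -139.40/27 = 59.7°C.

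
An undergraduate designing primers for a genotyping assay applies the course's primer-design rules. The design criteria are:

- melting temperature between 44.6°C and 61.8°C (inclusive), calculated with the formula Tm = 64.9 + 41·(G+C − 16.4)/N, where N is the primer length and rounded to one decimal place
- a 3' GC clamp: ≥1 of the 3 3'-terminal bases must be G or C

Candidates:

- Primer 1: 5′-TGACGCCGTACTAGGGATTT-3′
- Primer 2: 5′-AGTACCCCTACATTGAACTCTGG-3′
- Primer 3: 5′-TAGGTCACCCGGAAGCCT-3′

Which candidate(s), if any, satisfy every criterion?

Primer 2 and Primer 3.

Primer 1 (20 nt, A=4 T=6 G=6 C=4): Tm = 64.9 + 41·(10 − 16.4)/20 = 51.8°C ✓; 3' end TTT has 0 G/C, need ≥1 ✗ — fails.
Primer 2 (23 nt, A=6 T=6 G=4 C=7): Tm = 64.9 + 41·(11 − 16.4)/23 = 55.3°C ✓; 3' end TGG has 2 G/C ✓ — passes.
Primer 3 (18 nt, A=4 T=3 G=5 C=6): Tm = 64.9 + 41·(11 − 16.4)/18 = 52.6°C ✓; 3' end CCT has 2 G/C ✓ — passes.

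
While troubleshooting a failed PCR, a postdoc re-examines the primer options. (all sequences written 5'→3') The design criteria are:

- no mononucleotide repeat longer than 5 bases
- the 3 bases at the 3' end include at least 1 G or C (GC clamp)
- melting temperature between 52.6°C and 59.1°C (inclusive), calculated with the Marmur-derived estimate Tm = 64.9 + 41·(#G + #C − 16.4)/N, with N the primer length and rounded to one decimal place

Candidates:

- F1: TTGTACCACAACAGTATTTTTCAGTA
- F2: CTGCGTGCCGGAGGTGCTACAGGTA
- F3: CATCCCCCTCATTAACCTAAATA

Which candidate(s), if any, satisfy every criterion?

None of the candidates satisfy all criteria.

F1 (26 nt, A=8 T=10 G=3 C=5): longest run = 5 ✓; 3' end GTA has 1 G/C ✓; Tm = 64.9 + 41·(8 − 16.4)/26 = 51.7°C, outside 52.6–59.1°C ✗ — fails.
F2 (25 nt, A=4 T=5 G=10 C=6): longest run = 2 ✓; 3' end GTA has 1 G/C ✓; Tm = 64.9 + 41·(16 − 16.4)/25 = 64.2°C, outside 52.6–59.1°C ✗ — fails.
F3 (23 nt, A=8 T=6 G=0 C=9): longest run = 5 ✓; 3' end ATA has 0 G/C, need ≥1 ✗; Tm = 64.9 + 41·(9 − 16.4)/23 = 51.7°C, outside 52.6–59.1°C ✗ — fails.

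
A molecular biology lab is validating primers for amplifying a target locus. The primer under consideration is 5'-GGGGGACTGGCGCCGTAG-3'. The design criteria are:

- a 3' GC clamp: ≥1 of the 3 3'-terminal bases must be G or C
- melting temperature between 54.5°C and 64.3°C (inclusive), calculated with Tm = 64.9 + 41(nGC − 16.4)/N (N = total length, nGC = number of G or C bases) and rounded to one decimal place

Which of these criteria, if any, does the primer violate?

Base counts: A=2, T=2, G=10, C=4 (length 18).
GC clamp: 3' end TAG has 1 G/C ✓
Tm: Tm = 64.9 + 41·(14 − 16.4)/18 = 59.4°C ✓

Meets all criteria.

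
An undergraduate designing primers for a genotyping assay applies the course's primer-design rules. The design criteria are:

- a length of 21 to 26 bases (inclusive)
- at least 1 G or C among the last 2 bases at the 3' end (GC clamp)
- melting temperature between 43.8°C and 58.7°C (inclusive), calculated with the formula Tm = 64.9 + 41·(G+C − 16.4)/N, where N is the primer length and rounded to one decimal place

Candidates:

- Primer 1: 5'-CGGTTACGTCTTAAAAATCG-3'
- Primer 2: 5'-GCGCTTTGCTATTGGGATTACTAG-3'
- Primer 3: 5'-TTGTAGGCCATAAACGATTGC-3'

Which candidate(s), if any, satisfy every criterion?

Primer 1 (20 nt, A=6 T=6 G=4 C=4): length 20, outside 21–26 ✗; 3' end CG has 2 G/C ✓; Tm = 64.9 + 41·(8 − 16.4)/20 = 47.7°C ✓ — fails.
Primer 2 (24 nt, A=4 T=9 G=7 C=4): length 24 ✓; 3' end AG has 1 G/C ✓; Tm = 64.9 + 41·(11 − 16.4)/24 = 55.7°C ✓ — passes.
Primer 3 (21 nt, A=6 T=6 G=5 C=4): length 21 ✓; 3' end GC has 2 G/C ✓; Tm = 64.9 + 41·(9 − 16.4)/21 = 50.5°C ✓ — passes.

Primer 2 and Primer 3.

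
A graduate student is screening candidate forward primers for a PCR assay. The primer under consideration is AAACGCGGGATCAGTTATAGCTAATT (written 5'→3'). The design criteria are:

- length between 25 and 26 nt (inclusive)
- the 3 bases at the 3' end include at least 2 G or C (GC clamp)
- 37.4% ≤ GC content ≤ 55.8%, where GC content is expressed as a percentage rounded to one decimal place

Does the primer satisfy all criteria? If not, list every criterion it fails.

Base counts: A=9, T=7, G=6, C=4 (length 26).
length: length 26 ✓
GC clamp: 3' end ATT has 0 G/C, need ≥2 ✗
GC content: GC 10/26 = 38.5% ✓

Fails: GC clamp.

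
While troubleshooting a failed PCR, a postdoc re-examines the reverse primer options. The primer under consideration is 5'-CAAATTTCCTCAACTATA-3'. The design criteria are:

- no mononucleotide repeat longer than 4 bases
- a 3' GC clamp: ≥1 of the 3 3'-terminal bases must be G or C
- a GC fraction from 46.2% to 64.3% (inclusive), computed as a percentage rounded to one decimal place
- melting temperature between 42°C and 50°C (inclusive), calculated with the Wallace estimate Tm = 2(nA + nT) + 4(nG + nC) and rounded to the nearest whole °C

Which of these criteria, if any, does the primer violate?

Base counts: A=7, T=6, G=0, C=5 (length 18).
homopolymer run: longest run = 3 ✓
GC clamp: 3' end ATA has 0 G/C, need ≥1 ✗
GC content: GC 5/18 = 27.8%, outside 46.2–64.3% ✗
Tm: Tm = 2·13 + 4·5 = 46°C ✓

Fails: GC clamp, GC content.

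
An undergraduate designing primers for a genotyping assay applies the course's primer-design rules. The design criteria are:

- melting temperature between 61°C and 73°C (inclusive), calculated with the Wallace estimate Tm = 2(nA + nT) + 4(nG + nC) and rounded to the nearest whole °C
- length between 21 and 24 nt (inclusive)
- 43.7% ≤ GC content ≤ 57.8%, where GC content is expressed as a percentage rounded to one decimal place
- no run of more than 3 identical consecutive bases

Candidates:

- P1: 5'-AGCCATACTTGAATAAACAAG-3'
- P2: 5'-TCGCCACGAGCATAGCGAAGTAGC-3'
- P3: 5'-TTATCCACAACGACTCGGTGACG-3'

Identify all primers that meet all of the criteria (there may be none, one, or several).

P1 (21 nt, A=10 T=4 G=3 C=4): Tm = 2·14 + 4·7 = 56°C, outside 61–73°C ✗; length 21 ✓; GC 7/21 = 33.3%, outside 43.7–57.8% ✗; longest run = 3 ✓ — fails.
P2 (24 nt, A=7 T=3 G=7 C=7): Tm = 2·10 + 4·14 = 76°C, outside 61–73°C ✗; length 24 ✓; GC 14/24 = 58.3%, outside 43.7–57.8% ✗; longest run = 2 ✓ — fails.
P3 (23 nt, A=6 T=5 G=5 C=7): Tm = 2·11 + 4·12 = 70°C ✓; length 23 ✓; GC 12/23 = 52.2% ✓; longest run = 2 ✓ — passes.

P3 only.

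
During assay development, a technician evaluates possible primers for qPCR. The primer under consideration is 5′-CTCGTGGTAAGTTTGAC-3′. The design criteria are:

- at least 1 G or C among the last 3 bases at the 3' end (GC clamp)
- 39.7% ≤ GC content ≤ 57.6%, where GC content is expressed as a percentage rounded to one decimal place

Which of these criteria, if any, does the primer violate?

Meets all criteria.

Base counts: A=3, T=6, G=5, C=3 (length 17).
GC clamp: 3' end GAC has 2 G/C ✓
GC content: GC 8/17 = 47.1% ✓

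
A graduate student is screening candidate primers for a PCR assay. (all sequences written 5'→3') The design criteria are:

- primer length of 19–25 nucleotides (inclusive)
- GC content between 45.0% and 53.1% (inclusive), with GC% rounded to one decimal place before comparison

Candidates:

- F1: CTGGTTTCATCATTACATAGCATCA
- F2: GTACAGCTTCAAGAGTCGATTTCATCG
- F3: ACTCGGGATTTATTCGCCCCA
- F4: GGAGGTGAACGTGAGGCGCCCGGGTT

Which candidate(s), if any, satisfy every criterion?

F1 (25 nt, A=7 T=9 G=3 C=6): length 25 ✓; GC 9/25 = 36.0%, outside 45.0–53.1% ✗ — fails.
F2 (27 nt, A=7 T=8 G=6 C=6): length 27, outside 19–25 ✗; GC 12/27 = 44.4%, outside 45.0–53.1% ✗ — fails.
F3 (21 nt, A=4 T=6 G=4 C=7): length 21 ✓; GC 11/21 = 52.4% ✓ — passes.
F4 (26 nt, A=4 T=4 G=13 C=5): length 26, outside 19–25 ✗; GC 18/26 = 69.2%, outside 45.0–53.1% ✗ — fails.

F3 only.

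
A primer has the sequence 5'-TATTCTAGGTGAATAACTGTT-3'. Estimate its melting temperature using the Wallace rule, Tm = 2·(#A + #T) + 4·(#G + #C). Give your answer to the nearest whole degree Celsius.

54°C

Base counts: A=6, T=9, G=4, C=2 (length 21).
Tm = 2·(6+9) + 4·(4+2) = 2·15 + 4·6 = 30 + 24 = 54°C.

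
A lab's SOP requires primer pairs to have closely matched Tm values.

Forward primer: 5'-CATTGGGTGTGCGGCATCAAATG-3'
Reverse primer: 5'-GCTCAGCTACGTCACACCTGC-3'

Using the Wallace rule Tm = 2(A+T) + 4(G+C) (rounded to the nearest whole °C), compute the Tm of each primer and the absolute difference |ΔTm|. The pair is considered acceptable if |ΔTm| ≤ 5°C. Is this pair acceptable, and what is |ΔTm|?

|ΔTm| = 2°C; the pair is acceptable.

Forward: A=5 T=6 G=8 C=4 → Tm = 2·11 + 4·12 = 70°C.
Reverse: A=4 T=4 G=4 C=9 → Tm = 2·8 + 4·13 = 68°C.
|ΔTm| = |70 − 68| = 2°C, ≤ 5°C.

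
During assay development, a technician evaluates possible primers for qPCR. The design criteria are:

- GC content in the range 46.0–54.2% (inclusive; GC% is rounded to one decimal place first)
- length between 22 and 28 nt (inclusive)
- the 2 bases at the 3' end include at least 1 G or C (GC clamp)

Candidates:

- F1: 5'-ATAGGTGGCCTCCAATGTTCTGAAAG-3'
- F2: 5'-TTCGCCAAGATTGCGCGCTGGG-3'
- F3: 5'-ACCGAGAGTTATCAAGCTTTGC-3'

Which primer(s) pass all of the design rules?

F1 (26 nt, A=7 T=7 G=7 C=5): GC 12/26 = 46.2% ✓; length 26 ✓; 3' end AG has 1 G/C ✓ — passes.
F2 (22 nt, A=3 T=5 G=8 C=6): GC 14/22 = 63.6%, outside 46.0–54.2% ✗; length 22 ✓; 3' end GG has 2 G/C ✓ — fails.
F3 (22 nt, A=6 T=6 G=5 C=5): GC 10/22 = 45.5%, outside 46.0–54.2% ✗; length 22 ✓; 3' end GC has 2 G/C ✓ — fails.

F1 only.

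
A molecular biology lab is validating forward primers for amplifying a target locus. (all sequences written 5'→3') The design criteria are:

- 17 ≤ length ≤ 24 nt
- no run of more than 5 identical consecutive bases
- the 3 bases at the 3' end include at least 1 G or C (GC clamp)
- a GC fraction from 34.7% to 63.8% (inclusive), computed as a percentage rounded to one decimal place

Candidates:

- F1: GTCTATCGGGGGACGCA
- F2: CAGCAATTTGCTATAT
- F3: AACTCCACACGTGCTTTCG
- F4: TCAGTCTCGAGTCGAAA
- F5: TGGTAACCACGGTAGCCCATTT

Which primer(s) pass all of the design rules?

F1 (17 nt, A=3 T=3 G=7 C=4): length 17 ✓; longest run = 5 ✓; 3' end GCA has 2 G/C ✓; GC 11/17 = 64.7%, outside 34.7–63.8% ✗ — fails.
F2 (16 nt, A=5 T=6 G=2 C=3): length 16, outside 17–24 ✗; longest run = 3 ✓; 3' end TAT has 0 G/C, need ≥1 ✗; GC 5/16 = 31.3%, outside 34.7–63.8% ✗ — fails.
F3 (19 nt, A=4 T=5 G=3 C=7): length 19 ✓; longest run = 3 ✓; 3' end TCG has 2 G/C ✓; GC 10/19 = 52.6% ✓ — passes.
F4 (17 nt, A=5 T=4 G=4 C=4): length 17 ✓; longest run = 3 ✓; 3' end AAA has 0 G/C, need ≥1 ✗; GC 8/17 = 47.1% ✓ — fails.
F5 (22 nt, A=5 T=6 G=5 C=6): length 22 ✓; longest run = 3 ✓; 3' end TTT has 0 G/C, need ≥1 ✗; GC 11/22 = 50.0% ✓ — fails.

F3 only.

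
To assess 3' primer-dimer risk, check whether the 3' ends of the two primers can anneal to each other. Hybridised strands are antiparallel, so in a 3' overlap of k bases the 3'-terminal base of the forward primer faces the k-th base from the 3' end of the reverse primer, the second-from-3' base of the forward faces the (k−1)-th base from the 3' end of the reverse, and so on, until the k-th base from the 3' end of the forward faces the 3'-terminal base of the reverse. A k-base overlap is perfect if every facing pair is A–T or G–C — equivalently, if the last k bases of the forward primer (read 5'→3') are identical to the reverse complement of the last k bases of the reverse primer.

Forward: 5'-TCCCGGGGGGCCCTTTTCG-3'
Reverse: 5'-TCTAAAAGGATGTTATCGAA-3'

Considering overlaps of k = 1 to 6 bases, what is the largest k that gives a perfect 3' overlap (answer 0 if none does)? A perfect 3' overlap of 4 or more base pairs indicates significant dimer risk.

Longest perfect overlap: 4 complementary base pairs; significant dimer risk (threshold 4).

Last 6 bases (5'→3') — forward …TTTTCG, reverse …ATCGAA.
Reverse complement of the reverse primer's last 6 bases: TTCGAT; its first k bases are the reverse complement of the reverse primer's last k bases, so a perfect k-base overlap needs the forward primer's last k bases to equal them.
Comparing (forward last k vs required): k=1: G vs T ✗; k=2: CG vs TT ✗; k=3: TCG vs TTC ✗; k=4: TTCG vs TTCG ✓; k=5: TTTCG vs TTCGA ✗; k=6: TTTTCG vs TTCGAT ✗.
Only k = 4 is perfect, so the longest perfect 3' overlap is 4.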